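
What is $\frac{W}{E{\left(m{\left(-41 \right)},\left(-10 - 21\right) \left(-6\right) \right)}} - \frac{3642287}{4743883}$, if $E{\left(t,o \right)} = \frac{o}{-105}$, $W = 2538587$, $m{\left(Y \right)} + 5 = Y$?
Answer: $- \frac{421496815788029}{294120746} \approx -1.4331 \cdot 10^{6}$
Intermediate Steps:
$m{\left(Y \right)} = -5 + Y$
$E{\left(t,o \right)} = - \frac{o}{105}$ ($E{\left(t,o \right)} = o \left(- \frac{1}{105}\right) = - \frac{o}{105}$)
$\frac{W}{E{\left(m{\left(-41 \right)},\left(-10 - 21\right) \left(-6\right) \right)}} - \frac{3642287}{4743883} = \frac{2538587}{\left(- \frac{1}{105}\right) \left(-10 - 21\right) \left(-6\right)} - \frac{3642287}{4743883} = \frac{2538587}{\left(- \frac{1}{105}\right) \left(\left(-31\right) \left(-6\right)\right)} - \frac{3642287}{4743883} = \frac{2538587}{\left(- \frac{1}{105}\right) 186} - \frac{3642287}{4743883} = \frac{2538587}{- \frac{62}{35}} - \frac{3642287}{4743883} = 2538587 \left(- \frac{35}{62}\right) - \frac{3642287}{4743883} = - \frac{88850545}{62} - \frac{3642287}{4743883} = - \frac{421496815788029}{294120746}$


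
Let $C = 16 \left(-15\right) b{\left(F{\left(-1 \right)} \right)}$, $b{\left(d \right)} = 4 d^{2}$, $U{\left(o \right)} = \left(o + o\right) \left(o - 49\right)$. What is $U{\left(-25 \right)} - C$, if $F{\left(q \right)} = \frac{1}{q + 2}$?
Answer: $4660$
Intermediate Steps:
$F{\left(q \right)} = \frac{1}{2 + q}$
$U{\left(o \right)} = 2 o \left(-49 + o\right)$
$C = -960$ ($C = 16 \left(-15\right) 4 \left(\frac{1}{2 - 1}\right)^{2} = - 240 \cdot 4 \left(1^{-1}\right)^{2} = - 240 \cdot 4 \cdot 1^{2} = - 240 \cdot 4 \cdot 1 = \left(-240\right) 4 = -960$)
$U{\left(-25 \right)} - C = 2 \left(-25\right) \left(-49 - 25\right) - -960 = 2 \left(-25\right) \left(-74\right) + 960 = 3700 + 960 = 4660$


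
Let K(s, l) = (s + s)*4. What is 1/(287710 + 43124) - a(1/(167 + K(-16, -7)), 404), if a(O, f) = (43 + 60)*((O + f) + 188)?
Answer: -87419833471/1433614 ≈ -60979.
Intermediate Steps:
K(s, l) = 8*s (K(s, l) = (2*s)*4 = 8*s)
a(O, f) = 19364 + 103*O + 103*f (a(O, f) = 103*(188 + O + f) = 19364 + 103*O + 103*f)
1/(287710 + 43124) - a(1/(167 + K(-16, -7)), 404) = 1/(287710 + 43124) - (19364 + 103/(167 + 8*(-16)) + 103*404) = 1/330834 - (19364 + 103/(167 - 128) + 41612) = 1/330834 - (19364 + 103/39 + 41612) = 1/330834 - 1*2378167/39 = 1/330834 - 2378167/39 = -87419833471/1433614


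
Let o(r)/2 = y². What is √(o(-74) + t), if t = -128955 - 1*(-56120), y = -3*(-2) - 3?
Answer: I*√72817 ≈ 269.85*I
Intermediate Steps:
y = 3 (y = 6 - 3 = 3)
t = -72835 (t = -128955 + 56120 = -72835)
o(r) = 18 (o(r) = 2*3² = 2*9 = 18)
√(o(-74) + t) = √(18 - 72835) = √(-72817) = I*√72817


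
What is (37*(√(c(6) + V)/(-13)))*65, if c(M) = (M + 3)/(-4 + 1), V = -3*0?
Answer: -185*I*√3 ≈ -320.43*I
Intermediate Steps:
V = 0
c(M) = -1 - M/3 (c(M) = (3 + M)/(-3) = (3 + M)*(-⅓) = -1 - M/3)
(37*(√(c(6) + V)/(-13)))*65 = (37*(√((-1 - ⅓*6) + 0)/(-13)))*65 = (37*(√((-1 - 2) + 0)*(-1/13)))*65 = (37*(√(-3 + 0)*(-1/13)))*65 = (37*(√(-3)*(-1/13)))*65 = (37*((I*√3)*(-1/13)))*65 = (37*(-I*√3/13))*65 = -37*I*√3/13*65 = -185*I*√3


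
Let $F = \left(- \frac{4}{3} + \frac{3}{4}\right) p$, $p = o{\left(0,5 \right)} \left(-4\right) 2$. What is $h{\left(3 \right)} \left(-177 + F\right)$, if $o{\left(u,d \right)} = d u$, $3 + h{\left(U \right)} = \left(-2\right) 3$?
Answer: $1593$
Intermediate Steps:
$h{\left(U \right)} = -9$ ($h{\left(U \right)} = -3 - 6 = -9$)
$p = 0$ ($p = 5 \cdot 0 \left(-4\right) 2 = 0 \left(-4\right) 2 = 0 \cdot 2 = 0$)
$F = 0$ ($F = \left(- \frac{4}{3} + \frac{3}{4}\right) 0 = \left(- \frac{7}{12}\right) 0 = 0$)
$h{\left(3 \right)} \left(-177 + F\right) = - 9 \left(-177 + 0\right) = \left(-9\right) \left(-177\right) = 1593$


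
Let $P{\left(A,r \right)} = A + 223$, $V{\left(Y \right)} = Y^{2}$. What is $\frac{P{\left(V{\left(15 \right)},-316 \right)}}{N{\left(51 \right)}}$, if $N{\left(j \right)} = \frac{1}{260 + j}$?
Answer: $139328$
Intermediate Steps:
$P{\left(A,r \right)} = 223 + A$
$\frac{P{\left(V{\left(15 \right)},-316 \right)}}{N{\left(51 \right)}} = \frac{223 + 15^{2}}{\frac{1}{260 + 51}} = \frac{223 + 225}{\frac{1}{311}} = 448 \frac{1}{\frac{1}{311}} = 448 \cdot 311 = 139328$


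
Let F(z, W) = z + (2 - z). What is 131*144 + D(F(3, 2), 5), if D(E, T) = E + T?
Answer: 18871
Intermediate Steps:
F(z, W) = 2
131*144 + D(F(3, 2), 5) = 131*144 + (2 + 5) = 18864 + 7 = 18871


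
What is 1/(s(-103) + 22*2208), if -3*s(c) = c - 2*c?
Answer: 3/145625 ≈ 2.0601e-5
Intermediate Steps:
s(c) = c/3 (s(c) = -(c - 2*c)/3 = -(-1)*c/3 = c/3)
1/(s(-103) + 22*2208) = 1/((⅓)*(-103) + 22*2208) = 1/(-103/3 + 48576) = 1/(145625/3) = 3/145625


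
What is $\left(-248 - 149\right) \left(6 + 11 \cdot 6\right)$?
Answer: $-28584$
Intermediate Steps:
$\left(-248 - 149\right) \left(6 + 11 \cdot 6\right) = - 397 \left(6 + 66\right) = \left(-397\right) 72 = -28584$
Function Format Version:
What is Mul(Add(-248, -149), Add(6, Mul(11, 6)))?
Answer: -28584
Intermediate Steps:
Mul(Add(-248, -149), Add(6, Mul(11, 6))) = Mul(-397, Add(6, 66)) = Mul(-397, 72) = -28584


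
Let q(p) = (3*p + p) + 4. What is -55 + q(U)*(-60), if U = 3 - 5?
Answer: 185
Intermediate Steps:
U = -2
q(p) = 4 + 4*p (q(p) = 4*p + 4 = 4 + 4*p)
-55 + q(U)*(-60) = -55 + (4 + 4*(-2))*(-60) = -55 + (4 - 8)*(-60) = -55 - 4*(-60) = -55 + 240 = 185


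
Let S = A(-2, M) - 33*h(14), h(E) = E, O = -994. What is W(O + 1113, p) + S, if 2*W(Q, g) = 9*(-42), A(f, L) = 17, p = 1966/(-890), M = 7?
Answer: -634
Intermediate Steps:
p = -983/445 (p = 1966*(-1/890) = -983/445 ≈ -2.2090)
W(Q, g) = -189 (W(Q, g) = (9*(-42))/2 = (½)*(-378) = -189)
S = -445 (S = 17 - 33*14 = 17 - 462 = -445)
W(O + 1113, p) + S = -189 - 445 = -634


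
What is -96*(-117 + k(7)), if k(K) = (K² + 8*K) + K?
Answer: 480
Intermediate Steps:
k(K) = K² + 9*K
-96*(-117 + k(7)) = -96*(-117 + 7*(9 + 7)) = -96*(-117 + 7*16) = -96*(-117 + 112) = -96*(-5) = 480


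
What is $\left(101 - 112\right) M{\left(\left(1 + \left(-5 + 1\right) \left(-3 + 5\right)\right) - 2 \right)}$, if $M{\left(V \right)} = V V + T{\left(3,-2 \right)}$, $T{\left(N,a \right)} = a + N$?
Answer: $-902$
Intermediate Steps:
$T{\left(N,a \right)} = N + a$
$M{\left(V \right)} = 1 + V^{2}$ ($M{\left(V \right)} = V V + \left(3 - 2\right) = V^{2} + 1 = 1 + V^{2}$)
$\left(101 - 112\right) M{\left(\left(1 + \left(-5 + 1\right) \left(-3 + 5\right)\right) - 2 \right)} = \left(101 - 112\right) \left(1 + \left(\left(1 + \left(-5 + 1\right) \left(-3 + 5\right)\right) - 2\right)^{2}\right) = - 11 \left(1 + \left(\left(1 - 8\right) - 2\right)^{2}\right) = - 11 \left(1 + \left(-7 - 2\right)^{2}\right) = - 11 \left(1 + \left(-9\right)^{2}\right) = - 11 \left(1 + 81\right) = \left(-11\right) 82 = -902$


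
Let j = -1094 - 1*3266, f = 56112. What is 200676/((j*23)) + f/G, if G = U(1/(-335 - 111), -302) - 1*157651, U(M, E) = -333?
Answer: -145822299/61885295 ≈ -2.3563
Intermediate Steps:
j = -4360 (j = -1094 - 3266 = -4360)
G = -157984 (G = -333 - 1*157651 = -333 - 157651 = -157984)
200676/((j*23)) + f/G = 200676/((-4360*23)) + 56112/(-157984) = 200676/(-100280) + 56112*(-1/157984) = 200676*(-1/100280) - 3507/9874 = -50169/25070 - 3507/9874 = -145822299/61885295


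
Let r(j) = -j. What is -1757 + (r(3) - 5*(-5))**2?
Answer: -1273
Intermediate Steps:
-1757 + (r(3) - 5*(-5))**2 = -1757 + (-1*3 - 5*(-5))**2 = -1757 + (-3 + 25)**2 = -1757 + 22**2 = -1757 + 484 = -1273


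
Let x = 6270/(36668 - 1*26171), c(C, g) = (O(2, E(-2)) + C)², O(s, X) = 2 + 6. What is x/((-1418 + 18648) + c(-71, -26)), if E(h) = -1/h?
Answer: 2090/74175301 ≈ 2.8176e-5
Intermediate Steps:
O(s, X) = 8
c(C, g) = (8 + C)²
x = 2090/3499 (x = 6270/(36668 - 26171) = 6270/10497 = 6270*(1/10497) = 2090/3499 ≈ 0.59731)
x/((-1418 + 18648) + c(-71, -26)) = 2090/(3499*((-1418 + 18648) + (8 - 71)²)) = 2090/(3499*(17230 + (-63)²)) = 2090/(3499*(17230 + 3969)) = (2090/3499)/21199 = (2090/3499)*(1/21199) = 2090/74175301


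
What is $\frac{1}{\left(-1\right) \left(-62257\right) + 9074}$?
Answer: $\frac{1}{71331} \approx 1.4019 \cdot 10^{-5}$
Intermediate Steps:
$\frac{1}{\left(-1\right) \left(-62257\right) + 9074} = \frac{1}{62257 + 9074} = \frac{1}{71331}$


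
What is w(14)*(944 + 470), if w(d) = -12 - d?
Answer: -36764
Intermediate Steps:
w(14)*(944 + 470) = (-12 - 1*14)*(944 + 470) = (-12 - 14)*1414 = -26*1414 = -36764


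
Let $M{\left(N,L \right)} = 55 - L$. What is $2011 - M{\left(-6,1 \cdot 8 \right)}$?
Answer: $1964$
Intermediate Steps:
$2011 - M{\left(-6,1 \cdot 8 \right)} = 2011 - \left(55 - 1 \cdot 8\right) = 2011 - \left(55 - 8\right) = 2011 - 47 = 1964$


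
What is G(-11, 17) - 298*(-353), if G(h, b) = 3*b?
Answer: 105245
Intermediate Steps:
G(-11, 17) - 298*(-353) = 3*17 - 298*(-353) = 51 + 105194 = 105245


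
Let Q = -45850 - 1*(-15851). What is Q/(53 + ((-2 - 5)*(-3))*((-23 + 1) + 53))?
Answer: -29999/704 ≈ -42.612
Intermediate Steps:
Q = -29999 (Q = -45850 + 15851 = -29999)
Q/(53 + ((-2 - 5)*(-3))*((-23 + 1) + 53)) = -29999/(53 + ((-2 - 5)*(-3))*((-23 + 1) + 53)) = -29999/(53 + (-7*(-3))*(-22 + 53)) = -29999/(53 + 21*31) = -29999/(53 + 651) = -29999/704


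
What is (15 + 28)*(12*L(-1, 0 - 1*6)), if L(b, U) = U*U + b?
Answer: 18060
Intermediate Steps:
L(b, U) = b + U**2 (L(b, U) = U**2 + b = b + U**2)
(15 + 28)*(12*L(-1, 0 - 1*6)) = (15 + 28)*(12*(-1 + (0 - 1*6)**2)) = 43*(12*(-1 + (0 - 6)**2)) = 43*(12*(-1 + (-6)**2)) = 43*(12*(-1 + 36)) = 43*(12*35) = 43*420 = 18060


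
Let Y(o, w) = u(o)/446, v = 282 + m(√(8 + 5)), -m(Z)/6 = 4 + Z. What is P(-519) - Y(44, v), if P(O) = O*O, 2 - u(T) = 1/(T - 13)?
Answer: 3724185125/13826 ≈ 2.6936e+5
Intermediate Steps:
m(Z) = -24 - 6*Z (m(Z) = -6*(4 + Z) = -24 - 6*Z)
u(T) = 2 - 1/(-13 + T) (u(T) = 2 - 1/(T - 13) = 2 - 1/(-13 + T))
P(O) = O²
v = 258 - 6*√13 (v = 282 + (-24 - 6*√(8 + 5)) = 282 + (-24 - 6*√13) = 258 - 6*√13 ≈ 236.37)
Y(o, w) = (-27 + 2*o)/(446*(-13 + o)) (Y(o, w) = ((-27 + 2*o)/(-13 + o))/446 = ((-27 + 2*o)/(-13 + o))*(1/446) = (-27 + 2*o)/(446*(-13 + o)))
P(-519) - Y(44, v) = (-519)² - (-27 + 2*44)/(446*(-13 + 44)) = 269361 - (-27 + 88)/(446*31) = 269361 - 61/(446*31) = 269361 - 1*61/13826 = 269361 - 61/13826 = 3724185125/13826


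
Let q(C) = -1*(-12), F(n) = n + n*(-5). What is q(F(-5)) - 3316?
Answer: -3304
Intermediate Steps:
F(n) = -4*n (F(n) = n - 5*n = -4*n)
q(C) = 12
q(F(-5)) - 3316 = 12 - 3316 = -3304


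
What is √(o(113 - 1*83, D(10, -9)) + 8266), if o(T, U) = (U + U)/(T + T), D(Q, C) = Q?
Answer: √74397/3 ≈ 90.919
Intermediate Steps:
o(T, U) = U/T (o(T, U) = (2*U)/((2*T)) = (2*U)*(1/(2*T)) = U/T)
√(o(113 - 1*83, D(10, -9)) + 8266) = √(10/(113 - 1*83) + 8266) = √(10/(113 - 83) + 8266) = √(10/30 + 8266) = √(10*(1/30) + 8266) = √(⅓ + 8266) = √(24799/3) = √74397/3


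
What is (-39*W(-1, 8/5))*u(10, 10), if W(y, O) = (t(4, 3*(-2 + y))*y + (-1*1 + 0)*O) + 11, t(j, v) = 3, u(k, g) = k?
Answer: -2496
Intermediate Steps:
W(y, O) = 11 - O + 3*y (W(y, O) = (3*y + (-1*1 + 0)*O) + 11 = (3*y + (-1 + 0)*O) + 11 = (3*y - O) + 11 = (-O + 3*y) + 11 = 11 - O + 3*y)
(-39*W(-1, 8/5))*u(10, 10) = -39*(11 - 8/5 + 3*(-1))*10 = -39*(11 - 8/5 - 3)*10 = -39*32/5*10 = -1248/5*10 = -2496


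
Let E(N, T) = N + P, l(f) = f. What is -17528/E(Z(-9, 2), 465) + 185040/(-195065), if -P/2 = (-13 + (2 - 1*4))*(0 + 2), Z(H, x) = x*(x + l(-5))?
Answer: -342909148/1053351 ≈ -325.54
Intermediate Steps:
Z(H, x) = x*(-5 + x) (Z(H, x) = x*(x - 5) = x*(-5 + x))
P = 60 (P = -2*(-13 + (2 - 1*4))*(0 + 2) = -2*(-13 + (2 - 4))*2 = -2*(-13 - 2)*2 = -(-30)*2 = -2*(-30) = 60)
E(N, T) = 60 + N (E(N, T) = N + 60 = 60 + N)
-17528/E(Z(-9, 2), 465) + 185040/(-195065) = -17528/(60 + 2*(-5 + 2)) + 185040/(-195065) = -17528/(60 + 2*(-3)) + 185040*(-1/195065) = -17528/(60 - 6) - 37008/39013 = -17528/54 - 37008/39013 = -17528*1/54 - 37008/39013 = -8764/27 - 37008/39013 = -342909148/1053351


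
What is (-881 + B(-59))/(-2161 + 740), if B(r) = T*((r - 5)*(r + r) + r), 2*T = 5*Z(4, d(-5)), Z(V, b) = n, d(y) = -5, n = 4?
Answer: -74049/1421 ≈ -52.110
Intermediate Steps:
Z(V, b) = 4
T = 10 (T = (5*4)/2 = (½)*20 = 10)
B(r) = 10*r + 20*r*(-5 + r) (B(r) = 10*((r - 5)*(r + r) + r) = 10*((-5 + r)*(2*r) + r) = 10*(2*r*(-5 + r) + r) = 10*(r + 2*r*(-5 + r)) = 10*r + 20*r*(-5 + r))
(-881 + B(-59))/(-2161 + 740) = (-881 + 10*(-59)*(-9 + 2*(-59)))/(-2161 + 740) = (-881 + 10*(-59)*(-9 - 118))/(-1421) = (-881 + 10*(-59)*(-127))*(-1/1421) = (-881 + 74930)*(-1/1421) = 74049*(-1/1421) = -74049/1421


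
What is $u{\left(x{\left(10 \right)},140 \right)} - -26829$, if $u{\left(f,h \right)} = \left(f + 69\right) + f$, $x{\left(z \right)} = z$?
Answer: $26918$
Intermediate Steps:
$u{\left(f,h \right)} = 69 + 2 f$ ($u{\left(f,h \right)} = \left(69 + f\right) + f = 69 + 2 f$)
$u{\left(x{\left(10 \right)},140 \right)} - -26829 = \left(69 + 2 \cdot 10\right) - -26829 = \left(69 + 20\right) + 26829 = 89 + 26829 = 26918$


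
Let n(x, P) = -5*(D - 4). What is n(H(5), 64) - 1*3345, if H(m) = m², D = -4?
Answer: -3305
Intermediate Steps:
n(x, P) = 40 (n(x, P) = -5*(-4 - 4) = -5*(-8) = 40)
n(H(5), 64) - 1*3345 = 40 - 1*3345 = 40 - 3345 = -3305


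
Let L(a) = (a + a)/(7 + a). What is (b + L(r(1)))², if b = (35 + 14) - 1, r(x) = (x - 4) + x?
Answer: 55696/25 ≈ 2227.8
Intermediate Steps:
r(x) = -4 + 2*x (r(x) = (-4 + x) + x = -4 + 2*x)
L(a) = 2*a/(7 + a) (L(a) = (2*a)/(7 + a) = 2*a/(7 + a))
b = 48 (b = 49 - 1 = 48)
(b + L(r(1)))² = (48 + 2*(-4 + 2*1)/(7 + (-4 + 2*1)))² = (48 + 2*(-4 + 2)/(7 + (-4 + 2)))² = (48 + 2*(-2)/(7 - 2))² = (48 + 2*(-2)/5)² = (48 + 2*(-2)*(⅕))² = (48 - ⅘)² = (236/5)² = 55696/25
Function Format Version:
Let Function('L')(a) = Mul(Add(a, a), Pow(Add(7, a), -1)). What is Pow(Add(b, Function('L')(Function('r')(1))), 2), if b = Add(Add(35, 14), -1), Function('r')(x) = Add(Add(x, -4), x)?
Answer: Rational(55696, 25) ≈ 2227.8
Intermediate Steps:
Function('r')(x) = Add(-4, Mul(2, x)) (Function('r')(x) = Add(Add(-4, x), x) = Add(-4, Mul(2, x)))
Function('L')(a) = Mul(2, a, Pow(Add(7, a), -1)) (Function('L')(a) = Mul(Mul(2, a), Pow(Add(7, a), -1)) = Mul(2, a, Pow(Add(7, a), -1)))
b = 48 (b = Add(49, -1) = 48)
Pow(Add(b, Function('L')(Function('r')(1))), 2) = Pow(Add(48, Mul(2, Add(-4, Mul(2, 1)), Pow(Add(7, Add(-4, Mul(2, 1))), -1))), 2) = Pow(Add(48, Mul(2, Add(-4, 2), Pow(Add(7, Add(-4, 2)), -1))), 2) = Pow(Add(48, Mul(2, -2, Pow(Add(7, -2), -1))), 2) = Pow(Add(48, Mul(2, -2, Pow(5, -1))), 2) = Pow(Add(48, Mul(2, -2, Rational(1, 5))), 2) = Pow(Add(48, Rational(-4, 5)), 2) = Pow(Rational(236, 5), 2) = Rational(55696, 25)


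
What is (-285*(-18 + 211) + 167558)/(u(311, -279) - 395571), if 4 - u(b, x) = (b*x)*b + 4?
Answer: 112553/26589588 ≈ 0.0042330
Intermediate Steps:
u(b, x) = -x*b**2 (u(b, x) = 4 - ((b*x)*b + 4) = 4 - (x*b**2 + 4) = 4 - (4 + x*b**2) = 4 + (-4 - x*b**2) = -x*b**2)
(-285*(-18 + 211) + 167558)/(u(311, -279) - 395571) = (-285*(-18 + 211) + 167558)/(-1*(-279)*311**2 - 395571) = (-285*193 + 167558)/(-1*(-279)*96721 - 395571) = (-55005 + 167558)/(26985159 - 395571) = 112553/26589588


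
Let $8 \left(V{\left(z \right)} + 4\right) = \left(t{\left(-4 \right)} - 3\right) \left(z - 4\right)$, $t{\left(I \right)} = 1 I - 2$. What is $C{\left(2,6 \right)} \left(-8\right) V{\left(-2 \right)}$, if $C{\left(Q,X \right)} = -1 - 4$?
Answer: $110$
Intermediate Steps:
$t{\left(I \right)} = -2 + I$ ($t{\left(I \right)} = I - 2 = -2 + I$)
$V{\left(z \right)} = \frac{1}{2} - \frac{9 z}{8}$ ($V{\left(z \right)} = -4 + \frac{\left(\left(-2 - 4\right) - 3\right) \left(z - 4\right)}{8} = -4 + \frac{\left(-6 - 3\right) \left(-4 + z\right)}{8} = -4 + \frac{\left(-9\right) \left(-4 + z\right)}{8} = -4 + \frac{36 - 9 z}{8} = -4 - \left(- \frac{9}{2} + \frac{9 z}{8}\right) = \frac{1}{2} - \frac{9 z}{8}$)
$C{\left(Q,X \right)} = -5$ ($C{\left(Q,X \right)} = -1 - 4 = -5$)
$C{\left(2,6 \right)} \left(-8\right) V{\left(-2 \right)} = \left(-5\right) \left(-8\right) \left(\frac{1}{2} - - \frac{9}{4}\right) = 40 \left(\frac{1}{2} + \frac{9}{4}\right) = 40 \cdot \frac{11}{4} = 110$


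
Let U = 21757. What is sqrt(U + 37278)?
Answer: sqrt(59035) ≈ 242.97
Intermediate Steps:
sqrt(U + 37278) = sqrt(21757 + 37278) = sqrt(59035)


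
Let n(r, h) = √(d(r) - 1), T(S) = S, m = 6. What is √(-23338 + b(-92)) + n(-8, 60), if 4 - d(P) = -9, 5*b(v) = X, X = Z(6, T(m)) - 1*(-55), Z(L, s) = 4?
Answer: 2*√3 + 3*I*√64795/5 ≈ 3.4641 + 152.73*I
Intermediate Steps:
X = 59 (X = 4 - 1*(-55) = 4 + 55 = 59)
b(v) = 59/5 (b(v) = (⅕)*59 = 59/5)
d(P) = 13 (d(P) = 4 - 1*(-9) = 4 + 9 = 13)
n(r, h) = 2*√3 (n(r, h) = √(13 - 1) = √12 = 2*√3)
√(-23338 + b(-92)) + n(-8, 60) = √(-23338 + 59/5) + 2*√3 = √(-116631/5) + 2*√3 = 3*I*√64795/5 + 2*√3 = 2*√3 + 3*I*√64795/5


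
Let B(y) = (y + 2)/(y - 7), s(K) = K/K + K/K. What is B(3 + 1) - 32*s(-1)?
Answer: -66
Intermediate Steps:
s(K) = 2 (s(K) = 1 + 1 = 2)
B(y) = (2 + y)/(-7 + y)
B(3 + 1) - 32*s(-1) = (2 + (3 + 1))/(-7 + (3 + 1)) - 32*2 = (2 + 4)/(-7 + 4) - 64 = 6/(-3) - 64 = -⅓*6 - 64 = -2 - 64 = -66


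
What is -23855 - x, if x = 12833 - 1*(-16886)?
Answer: -53574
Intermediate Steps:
x = 29719 (x = 12833 + 16886 = 29719)
-23855 - x = -23855 - 1*29719 = -23855 - 29719 = -53574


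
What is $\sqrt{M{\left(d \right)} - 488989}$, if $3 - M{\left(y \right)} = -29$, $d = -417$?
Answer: $i \sqrt{488957} \approx 699.25 i$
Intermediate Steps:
$M{\left(y \right)} = 32$ ($M{\left(y \right)} = 3 - -29 = 3 + 29 = 32$)
$\sqrt{M{\left(d \right)} - 488989} = \sqrt{32 - 488989} = \sqrt{-488957} = i \sqrt{488957}$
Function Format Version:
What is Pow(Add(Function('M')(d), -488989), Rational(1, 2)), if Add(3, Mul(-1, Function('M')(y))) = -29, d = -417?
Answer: Mul(I, Pow(488957, Rational(1, 2))) ≈ Mul(699.25, I)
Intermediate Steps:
Function('M')(y) = 32 (Function('M')(y) = Add(3, Mul(-1, -29)) = Add(3, 29) = 32)
Pow(Add(Function('M')(d), -488989), Rational(1, 2)) = Pow(Add(32, -488989), Rational(1, 2)) = Pow(-488957, Rational(1, 2)) = Mul(I, Pow(488957, Rational(1, 2)))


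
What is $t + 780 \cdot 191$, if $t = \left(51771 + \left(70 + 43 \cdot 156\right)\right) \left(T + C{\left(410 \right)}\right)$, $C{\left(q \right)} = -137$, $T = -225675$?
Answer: $-13220917808$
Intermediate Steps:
$t = -13221066788$ ($t = \left(51771 + \left(70 + 43 \cdot 156\right)\right) \left(-225675 - 137\right) = \left(51771 + \left(70 + 6708\right)\right) \left(-225812\right) = \left(51771 + 6778\right) \left(-225812\right) = 58549 \left(-225812\right) = -13221066788$)
$t + 780 \cdot 191 = -13221066788 + 780 \cdot 191 = -13221066788 + 148980 = -13220917808$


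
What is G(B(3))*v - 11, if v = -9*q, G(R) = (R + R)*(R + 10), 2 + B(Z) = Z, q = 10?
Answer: -1991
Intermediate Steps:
B(Z) = -2 + Z
G(R) = 2*R*(10 + R) (G(R) = (2*R)*(10 + R) = 2*R*(10 + R))
v = -90 (v = -9*10 = -90)
G(B(3))*v - 11 = (2*(-2 + 3)*(10 + (-2 + 3)))*(-90) - 11 = (2*1*(10 + 1))*(-90) - 11 = (2*1*11)*(-90) - 11 = 22*(-90) - 11 = -1980 - 11 = -1991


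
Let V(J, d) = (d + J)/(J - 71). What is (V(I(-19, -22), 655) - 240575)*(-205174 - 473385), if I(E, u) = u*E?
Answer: 56645054910668/347 ≈ 1.6324e+11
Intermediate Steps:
I(E, u) = E*u
V(J, d) = (J + d)/(-71 + J)
(V(I(-19, -22), 655) - 240575)*(-205174 - 473385) = ((-19*(-22) + 655)/(-71 - 19*(-22)) - 240575)*(-205174 - 473385) = ((418 + 655)/(-71 + 418) - 240575)*(-678559) = (1073/347 - 240575)*(-678559) = -83478452/347*(-678559) = 56645054910668/347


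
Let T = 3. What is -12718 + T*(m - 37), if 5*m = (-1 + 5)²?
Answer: -64097/5 ≈ -12819.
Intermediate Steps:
m = 16/5 (m = (-1 + 5)²/5 = (⅕)*4² = (⅕)*16 = 16/5 ≈ 3.2000)
-12718 + T*(m - 37) = -12718 + 3*(16/5 - 37) = -12718 + 3*(-169/5) = -12718 - 507/5 = -64097/5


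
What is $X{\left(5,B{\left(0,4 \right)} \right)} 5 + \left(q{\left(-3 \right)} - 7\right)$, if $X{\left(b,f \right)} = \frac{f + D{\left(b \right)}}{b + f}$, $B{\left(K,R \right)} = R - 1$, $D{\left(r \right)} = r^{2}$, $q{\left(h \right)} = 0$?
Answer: $\frac{21}{2} \approx 10.5$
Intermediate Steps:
$B{\left(K,R \right)} = -1 + R$ ($B{\left(K,R \right)} = R - 1 = -1 + R$)
$X{\left(b,f \right)} = \frac{f + b^{2}}{b + f}$
$X{\left(5,B{\left(0,4 \right)} \right)} 5 + \left(q{\left(-3 \right)} - 7\right) = \frac{\left(-1 + 4\right) + 5^{2}}{5 + \left(-1 + 4\right)} 5 + \left(0 - 7\right) = \frac{3 + 25}{5 + 3} \cdot 5 - 7 = \frac{1}{8} \cdot 28 \cdot 5 - 7 = \frac{7}{2} \cdot 5 - 7 = \frac{35}{2} - 7 = \frac{21}{2}$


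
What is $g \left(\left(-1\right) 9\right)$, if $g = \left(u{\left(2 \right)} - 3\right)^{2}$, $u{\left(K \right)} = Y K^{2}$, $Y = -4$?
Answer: $-3249$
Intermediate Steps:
$u{\left(K \right)} = - 4 K^{2}$
$g = 361$ ($g = \left(- 4 \cdot 2^{2} - 3\right)^{2} = \left(\left(-4\right) 4 - 3\right)^{2} = \left(-16 - 3\right)^{2} = \left(-19\right)^{2} = 361$)
$g \left(\left(-1\right) 9\right) = 361 \left(\left(-1\right) 9\right) = 361 \left(-9\right) = -3249$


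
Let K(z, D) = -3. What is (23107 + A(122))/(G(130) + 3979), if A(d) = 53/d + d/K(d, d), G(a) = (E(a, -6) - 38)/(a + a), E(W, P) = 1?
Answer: 1097516810/189314049 ≈ 5.7973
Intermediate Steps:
G(a) = -37/(2*a) (G(a) = (1 - 38)/(a + a) = -37*1/(2*a) = -37/(2*a))
A(d) = 53/d - d/3 (A(d) = 53/d + d/(-3) = 53/d + d*(-⅓) = 53/d - d/3)
(23107 + A(122))/(G(130) + 3979) = (23107 + (53/122 - ⅓*122))/(-37/2/130 + 3979) = (23107 + (53*(1/122) - 122/3))/(-37/2*1/130 + 3979) = (23107 + (53/122 - 122/3))/(-37/260 + 3979) = (23107 - 14725/366)/(1034503/260) = (8442437/366)*(260/1034503) = 1097516810/189314049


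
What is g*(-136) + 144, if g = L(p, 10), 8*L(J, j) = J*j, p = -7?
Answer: 1334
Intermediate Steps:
L(J, j) = J*j/8 (L(J, j) = (J*j)/8 = J*j/8)
g = -35/4 (g = (1/8)*(-7)*10 = -35/4 ≈ -8.7500)
g*(-136) + 144 = -35/4*(-136) + 144 = 1190 + 144 = 1334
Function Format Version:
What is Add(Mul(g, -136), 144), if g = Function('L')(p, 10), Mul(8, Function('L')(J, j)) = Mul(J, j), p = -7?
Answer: 1334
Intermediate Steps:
Function('L')(J, j) = Mul(Rational(1, 8), J, j) (Function('L')(J, j) = Mul(Rational(1, 8), Mul(J, j)) = Mul(Rational(1, 8), J, j))
g = Rational(-35, 4) (g = Mul(Rational(1, 8), -7, 10) = Rational(-35, 4) ≈ -8.7500)
Add(Mul(g, -136), 144) = Add(Mul(Rational(-35, 4), -136), 144) = Add(1190, 144) = 1334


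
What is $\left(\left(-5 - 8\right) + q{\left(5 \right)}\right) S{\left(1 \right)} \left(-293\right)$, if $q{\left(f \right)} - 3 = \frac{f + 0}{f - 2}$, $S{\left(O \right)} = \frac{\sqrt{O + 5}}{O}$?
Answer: $\frac{7325 \sqrt{6}}{3} \approx 5980.8$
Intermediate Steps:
$S{\left(O \right)} = \frac{\sqrt{5 + O}}{O}$
$q{\left(f \right)} = 3 + \frac{f}{-2 + f}$ ($q{\left(f \right)} = 3 + \frac{f + 0}{f - 2} = 3 + \frac{f}{-2 + f}$)
$\left(\left(-5 - 8\right) + q{\left(5 \right)}\right) S{\left(1 \right)} \left(-293\right) = \left(\left(-5 - 8\right) + \frac{2 \left(-3 + 2 \cdot 5\right)}{-2 + 5}\right) \frac{\sqrt{5 + 1}}{1} \left(-293\right) = \left(\left(-5 - 8\right) + \frac{2 \left(-3 + 10\right)}{3}\right) 1 \sqrt{6} \left(-293\right) = \left(-13 + 2 \cdot \frac{1}{3} \cdot 7\right) \sqrt{6} \left(-293\right) = \left(-13 + \frac{14}{3}\right) \sqrt{6} \left(-293\right) = - \frac{25 \sqrt{6}}{3} \left(-293\right) = \frac{7325 \sqrt{6}}{3}$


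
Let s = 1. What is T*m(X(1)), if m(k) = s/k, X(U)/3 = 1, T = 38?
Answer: 38/3 ≈ 12.667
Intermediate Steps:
X(U) = 3 (X(U) = 3*1 = 3)
m(k) = 1/k
T*m(X(1)) = 38/3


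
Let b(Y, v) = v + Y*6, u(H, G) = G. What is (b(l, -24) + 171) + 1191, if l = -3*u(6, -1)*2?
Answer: 1374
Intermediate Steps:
l = 6 (l = -3*(-1)*2 = 3*2 = 6)
b(Y, v) = v + 6*Y
(b(l, -24) + 171) + 1191 = ((-24 + 6*6) + 171) + 1191 = ((-24 + 36) + 171) + 1191 = (12 + 171) + 1191 = 183 + 1191 = 1374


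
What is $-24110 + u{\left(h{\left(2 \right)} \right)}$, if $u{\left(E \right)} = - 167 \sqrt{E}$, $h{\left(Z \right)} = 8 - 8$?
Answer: $-24110$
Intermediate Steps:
$h{\left(Z \right)} = 0$ ($h{\left(Z \right)} = 8 - 8 = 0$)
$-24110 + u{\left(h{\left(2 \right)} \right)} = -24110 - 167 \sqrt{0} = -24110 - 0 = -24110 + 0 = -24110$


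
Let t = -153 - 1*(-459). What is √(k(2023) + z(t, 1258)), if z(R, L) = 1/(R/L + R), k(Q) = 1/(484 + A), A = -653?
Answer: I*√6393202/49101 ≈ 0.051495*I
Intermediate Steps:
k(Q) = -1/169 (k(Q) = 1/(484 - 653) = 1/(-169) = -1/169)
t = 306 (t = -153 + 459 = 306)
z(R, L) = 1/(R + R/L)
√(k(2023) + z(t, 1258)) = √(-1/169 + 1258/(306*(1 + 1258))) = √(-1/169 + 1258*(1/306)/1259) = √(-1/169 + 1258*(1/306)*(1/1259)) = √(-1/169 + 37/11331) = √(-5078/1914939) = I*√6393202/49101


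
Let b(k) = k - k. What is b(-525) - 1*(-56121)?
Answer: 56121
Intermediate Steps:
b(k) = 0
b(-525) - 1*(-56121) = 0 - 1*(-56121) = 0 + 56121 = 56121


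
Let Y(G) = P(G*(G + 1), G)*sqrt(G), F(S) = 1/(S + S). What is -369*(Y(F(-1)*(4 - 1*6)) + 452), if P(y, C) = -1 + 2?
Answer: -167157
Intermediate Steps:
F(S) = 1/(2*S)
P(y, C) = 1
Y(G) = sqrt(G) (Y(G) = 1*sqrt(G) = sqrt(G))
-369*(Y(F(-1)*(4 - 1*6)) + 452) = -369*(sqrt(((1/2)/(-1))*(4 - 1*6)) + 452) = -369*(sqrt(((1/2)*(-1))*(4 - 6)) + 452) = -369*(sqrt(-1/2*(-2)) + 452) = -369*(sqrt(1) + 452) = -369*(1 + 452) = -369*453 = -167157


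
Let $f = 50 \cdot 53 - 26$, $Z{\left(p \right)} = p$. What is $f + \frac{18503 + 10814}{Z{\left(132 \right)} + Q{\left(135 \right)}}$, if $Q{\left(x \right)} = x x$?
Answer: $\frac{48198085}{18357} \approx 2625.6$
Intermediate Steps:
$Q{\left(x \right)} = x^{2}$
$f = 2624$ ($f = 2650 - 26 = 2624$)
$f + \frac{18503 + 10814}{Z{\left(132 \right)} + Q{\left(135 \right)}} = 2624 + \frac{18503 + 10814}{132 + 135^{2}} = 2624 + \frac{29317}{132 + 18225} = 2624 + \frac{29317}{18357} = \frac{48198085}{18357}$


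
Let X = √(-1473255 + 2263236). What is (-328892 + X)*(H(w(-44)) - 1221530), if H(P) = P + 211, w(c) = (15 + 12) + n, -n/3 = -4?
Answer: 401669221760 - 130676960*√69 ≈ 4.0058e+11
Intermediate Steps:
n = 12 (n = -3*(-4) = 12)
w(c) = 39 (w(c) = (15 + 12) + 12 = 27 + 12 = 39)
H(P) = 211 + P
X = 107*√69 (X = √789981 = 107*√69 ≈ 888.81)
(-328892 + X)*(H(w(-44)) - 1221530) = (-328892 + 107*√69)*((211 + 39) - 1221530) = (-328892 + 107*√69)*(250 - 1221530) = (-328892 + 107*√69)*(-1221280) = 401669221760 - 130676960*√69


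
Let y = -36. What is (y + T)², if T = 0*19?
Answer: 1296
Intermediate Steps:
T = 0
(y + T)² = (-36 + 0)² = (-36)² = 1296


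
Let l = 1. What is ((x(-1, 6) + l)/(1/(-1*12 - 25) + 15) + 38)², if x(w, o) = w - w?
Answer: 444745921/306916 ≈ 1449.1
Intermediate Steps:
x(w, o) = 0
((x(-1, 6) + l)/(1/(-1*12 - 25) + 15) + 38)² = ((0 + 1)/(1/(-1*12 - 25) + 15) + 38)² = (1/(1/(-12 - 25) + 15) + 38)² = (1/(1/(-37) + 15) + 38)² = (1/(-1/37 + 15) + 38)² = (1/(554/37) + 38)² = (1*(37/554) + 38)² = (37/554 + 38)² = (21089/554)² = 444745921/306916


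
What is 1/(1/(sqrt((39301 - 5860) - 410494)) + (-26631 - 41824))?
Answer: -25811163115/1766903171037326 + I*sqrt(377053)/1766903171037326 ≈ -1.4608e-5 + 3.4753e-13*I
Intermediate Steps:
1/(1/(sqrt((39301 - 5860) - 410494)) + (-26631 - 41824)) = 1/(1/(sqrt(33441 - 410494)) - 68455) = 1/(1/(sqrt(-377053)) - 68455) = 1/(1/(I*sqrt(377053)) - 68455) = 1/(-I*sqrt(377053)/377053 - 68455) = 1/(-68455 - I*sqrt(377053)/377053)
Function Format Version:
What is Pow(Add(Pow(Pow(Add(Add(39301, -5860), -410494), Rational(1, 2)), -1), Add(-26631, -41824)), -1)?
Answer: Add(Rational(-25811163115, 1766903171037326), Mul(Rational(1, 1766903171037326), I, Pow(377053, Rational(1, 2)))) ≈ Add(-1.4608e-5, Mul(3.4753e-13, I))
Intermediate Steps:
Pow(Add(Pow(Pow(Add(Add(39301, -5860), -410494), Rational(1, 2)), -1), Add(-26631, -41824)), -1) = Pow(Add(Pow(Pow(Add(33441, -410494), Rational(1, 2)), -1), -68455), -1) = Pow(Add(Pow(Pow(-377053, Rational(1, 2)), -1), -68455), -1) = Pow(Add(Pow(Mul(I, Pow(377053, Rational(1, 2))), -1), -68455), -1) = Pow(Add(Mul(Rational(-1, 377053), I, Pow(377053, Rational(1, 2))), -68455), -1) = Pow(Add(-68455, Mul(Rational(-1, 377053), I, Pow(377053, Rational(1, 2)))), -1)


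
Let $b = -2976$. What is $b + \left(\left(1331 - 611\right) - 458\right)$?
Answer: $-2714$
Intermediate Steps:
$b + \left(\left(1331 - 611\right) - 458\right) = -2976 + \left(\left(1331 - 611\right) - 458\right) = -2976 + \left(720 - 458\right) = -2976 + 262 = -2714$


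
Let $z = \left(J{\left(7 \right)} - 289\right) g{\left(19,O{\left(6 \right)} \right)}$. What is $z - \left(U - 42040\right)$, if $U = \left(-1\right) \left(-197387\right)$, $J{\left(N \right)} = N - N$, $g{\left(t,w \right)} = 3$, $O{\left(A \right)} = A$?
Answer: $-156214$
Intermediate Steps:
$J{\left(N \right)} = 0$
$z = -867$ ($z = \left(0 - 289\right) 3 = \left(-289\right) 3 = -867$)
$U = 197387$
$z - \left(U - 42040\right) = -867 - \left(197387 - 42040\right) = -867 - 155347 = -156214$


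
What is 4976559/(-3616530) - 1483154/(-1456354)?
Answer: -313960111711/877824655270 ≈ -0.35766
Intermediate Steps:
4976559/(-3616530) - 1483154/(-1456354) = 4976559*(-1/3616530) - 1483154*(-1/1456354) = -1658853/1205510 + 741577/728177 = -313960111711/877824655270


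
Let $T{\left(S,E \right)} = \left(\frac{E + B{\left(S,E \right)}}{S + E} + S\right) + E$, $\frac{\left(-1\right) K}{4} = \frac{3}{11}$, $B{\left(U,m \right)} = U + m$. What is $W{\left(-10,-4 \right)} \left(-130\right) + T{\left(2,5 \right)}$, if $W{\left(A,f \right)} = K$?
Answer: $\frac{11591}{77} \approx 150.53$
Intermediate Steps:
$K = - \frac{12}{11}$ ($K = - 4 \cdot \frac{3}{11} = - 4 \cdot 3 \cdot \frac{1}{11} = \left(-4\right) \frac{3}{11} = - \frac{12}{11} \approx -1.0909$)
$W{\left(A,f \right)} = - \frac{12}{11}$
$T{\left(S,E \right)} = E + S + \frac{S + 2 E}{E + S}$ ($T{\left(S,E \right)} = \left(\frac{E + \left(S + E\right)}{S + E} + S\right) + E = \left(\frac{E + \left(E + S\right)}{E + S} + S\right) + E = \left(\frac{S + 2 E}{E + S} + S\right) + E = \left(S + \frac{S + 2 E}{E + S}\right) + E = E + S + \frac{S + 2 E}{E + S}$)
$W{\left(-10,-4 \right)} \left(-130\right) + T{\left(2,5 \right)} = \left(- \frac{12}{11}\right) \left(-130\right) + \frac{2 + 5^{2} + 2^{2} + 2 \cdot 5 + 2 \cdot 5 \cdot 2}{5 + 2} = \frac{1560}{11} + \frac{2 + 25 + 4 + 10 + 20}{7} = \frac{1560}{11} + \frac{1}{7} \cdot 61 = \frac{1560}{11} + \frac{61}{7} = \frac{11591}{77}$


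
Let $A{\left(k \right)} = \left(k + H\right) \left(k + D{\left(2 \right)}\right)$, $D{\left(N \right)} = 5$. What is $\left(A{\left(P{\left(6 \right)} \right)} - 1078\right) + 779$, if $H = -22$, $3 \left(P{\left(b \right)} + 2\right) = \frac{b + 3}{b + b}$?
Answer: $- \frac{6019}{16} \approx -376.19$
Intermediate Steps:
$P{\left(b \right)} = -2 + \frac{3 + b}{6 b}$ ($P{\left(b \right)} = -2 + \frac{\left(b + 3\right) \frac{1}{b + b}}{3} = -2 + \frac{\left(3 + b\right) \frac{1}{2 b}}{3} = -2 + \frac{\frac{1}{2} \frac{1}{b} \left(3 + b\right)}{3} = -2 + \frac{3 + b}{6 b}$)
$A{\left(k \right)} = \left(-22 + k\right) \left(5 + k\right)$ ($A{\left(k \right)} = \left(k - 22\right) \left(k + 5\right) = \left(-22 + k\right) \left(5 + k\right)$)
$\left(A{\left(P{\left(6 \right)} \right)} - 1078\right) + 779 = \left(\left(-110 + \left(\frac{3 - 66}{6 \cdot 6}\right)^{2} - 17 \frac{3 - 66}{6 \cdot 6}\right) - 1078\right) + 779 = \left(\left(-110 + \left(\frac{1}{6} \cdot \frac{1}{6} \left(3 - 66\right)\right)^{2} - 17 \cdot \frac{1}{6} \cdot \frac{1}{6} \left(3 - 66\right)\right) - 1078\right) + 779 = \left(\left(-110 + \left(\frac{1}{6} \cdot \frac{1}{6} \left(-63\right)\right)^{2} - 17 \cdot \frac{1}{6} \cdot \frac{1}{6} \left(-63\right)\right) - 1078\right) + 779 = \left(\left(-110 + \left(- \frac{7}{4}\right)^{2} - - \frac{119}{4}\right) - 1078\right) + 779 = \left(\left(-110 + \frac{49}{16} + \frac{119}{4}\right) - 1078\right) + 779 = \left(- \frac{1235}{16} - 1078\right) + 779 = - \frac{18483}{16} + 779 = - \frac{6019}{16}$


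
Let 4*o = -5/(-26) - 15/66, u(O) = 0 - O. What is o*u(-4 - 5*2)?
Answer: -35/286 ≈ -0.12238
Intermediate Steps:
u(O) = -O
o = -5/572 (o = (-5/(-26) - 15/66)/4 = (-5*(-1/26) - 15*1/66)/4 = (5/26 - 5/22)/4 = (1/4)*(-5/143) = -5/572 ≈ -0.0087413)
o*u(-4 - 5*2) = -(-5)*(-4 - 5*2)/572 = -(-5)*(-4 - 10)/572 = -(-5)*(-14)/572 = -5/572*14 = -35/286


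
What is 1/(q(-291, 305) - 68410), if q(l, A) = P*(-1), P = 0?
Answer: -1/68410 ≈ -1.4618e-5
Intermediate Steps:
q(l, A) = 0 (q(l, A) = 0*(-1) = 0)
1/(q(-291, 305) - 68410) = 1/(0 - 68410) = 1/(-68410) = -1/68410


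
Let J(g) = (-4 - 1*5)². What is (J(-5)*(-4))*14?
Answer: -4536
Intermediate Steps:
J(g) = 81 (J(g) = (-4 - 5)² = (-9)² = 81)
(J(-5)*(-4))*14 = (81*(-4))*14 = -324*14 = -4536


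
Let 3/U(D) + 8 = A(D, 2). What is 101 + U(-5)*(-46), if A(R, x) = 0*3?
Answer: 473/4 ≈ 118.25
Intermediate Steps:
A(R, x) = 0
U(D) = -3/8 (U(D) = 3/(-8 + 0) = 3/(-8) = 3*(-⅛) = -3/8)
101 + U(-5)*(-46) = 101 - 3/8*(-46) = 101 + 69/4 = 473/4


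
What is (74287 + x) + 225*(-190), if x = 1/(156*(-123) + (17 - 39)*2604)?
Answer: 2411823611/76476 ≈ 31537.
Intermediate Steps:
x = -1/76476 (x = 1/(-19188 - 22*2604) = 1/(-19188 - 57288) = 1/(-76476) = -1/76476 ≈ -1.3076e-5)
(74287 + x) + 225*(-190) = (74287 - 1/76476) + 225*(-190) = 5681172611/76476 - 42750 = 2411823611/76476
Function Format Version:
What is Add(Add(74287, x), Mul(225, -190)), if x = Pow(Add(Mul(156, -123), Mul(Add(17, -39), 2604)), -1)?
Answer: Rational(2411823611, 76476) ≈ 31537.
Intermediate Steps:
x = Rational(-1, 76476) (x = Pow(Add(-19188, Mul(-22, 2604)), -1) = Pow(Add(-19188, -57288), -1) = Pow(-76476, -1) = Rational(-1, 76476) ≈ -1.3076e-5)
Add(Add(74287, x), Mul(225, -190)) = Add(Add(74287, Rational(-1, 76476)), Mul(225, -190)) = Add(Rational(5681172611, 76476), -42750) = Rational(2411823611, 76476)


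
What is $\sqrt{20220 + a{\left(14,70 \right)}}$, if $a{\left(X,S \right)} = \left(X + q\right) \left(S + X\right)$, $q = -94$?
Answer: $30 \sqrt{15} \approx 116.19$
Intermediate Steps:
$a{\left(X,S \right)} = \left(-94 + X\right) \left(S + X\right)$ ($a{\left(X,S \right)} = \left(X - 94\right) \left(S + X\right) = \left(-94 + X\right) \left(S + X\right)$)
$\sqrt{20220 + a{\left(14,70 \right)}} = \sqrt{20220 + \left(14^{2} - 6580 - 1316 + 70 \cdot 14\right)} = \sqrt{20220 + \left(196 - 6580 - 1316 + 980\right)} = \sqrt{20220 - 6720} = \sqrt{13500} = 30 \sqrt{15}$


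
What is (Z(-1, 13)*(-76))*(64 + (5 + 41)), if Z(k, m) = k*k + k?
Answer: 0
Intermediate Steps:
Z(k, m) = k + k² (Z(k, m) = k² + k = k + k²)
(Z(-1, 13)*(-76))*(64 + (5 + 41)) = (-(1 - 1)*(-76))*(64 + (5 + 41)) = (-1*0*(-76))*(64 + 46) = (0*(-76))*110 = 0*110 = 0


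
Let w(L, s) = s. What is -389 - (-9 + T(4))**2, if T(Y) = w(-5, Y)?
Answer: -414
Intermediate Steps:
T(Y) = Y
-389 - (-9 + T(4))**2 = -389 - (-9 + 4)**2 = -389 - 1*(-5)**2 = -389 - 1*25 = -389 - 25 = -414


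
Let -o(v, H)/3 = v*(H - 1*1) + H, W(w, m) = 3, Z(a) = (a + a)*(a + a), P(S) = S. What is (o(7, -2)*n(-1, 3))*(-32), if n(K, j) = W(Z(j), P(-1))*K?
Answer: 6624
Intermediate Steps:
Z(a) = 4*a² (Z(a) = (2*a)*(2*a) = 4*a²)
o(v, H) = -3*H - 3*v*(-1 + H) (o(v, H) = -3*(v*(H - 1*1) + H) = -3*(v*(H - 1) + H) = -3*(v*(-1 + H) + H) = -3*(H + v*(-1 + H)) = -3*H - 3*v*(-1 + H))
n(K, j) = 3*K
(o(7, -2)*n(-1, 3))*(-32) = ((-3*(-2) + 3*7 - 3*(-2)*7)*(3*(-1)))*(-32) = ((6 + 21 + 42)*(-3))*(-32) = (69*(-3))*(-32) = -207*(-32) = 6624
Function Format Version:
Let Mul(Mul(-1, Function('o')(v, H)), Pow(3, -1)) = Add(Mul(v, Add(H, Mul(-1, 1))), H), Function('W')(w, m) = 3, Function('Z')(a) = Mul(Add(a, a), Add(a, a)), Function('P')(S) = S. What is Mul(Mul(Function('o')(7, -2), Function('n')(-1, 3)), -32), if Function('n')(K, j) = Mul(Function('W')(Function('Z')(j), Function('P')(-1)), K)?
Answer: 6624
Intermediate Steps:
Function('Z')(a) = Mul(4, Pow(a, 2)) (Function('Z')(a) = Mul(Mul(2, a), Mul(2, a)) = Mul(4, Pow(a, 2)))
Function('o')(v, H) = Add(Mul(-3, H), Mul(-3, v, Add(-1, H))) (Function('o')(v, H) = Mul(-3, Add(Mul(v, Add(H, Mul(-1, 1))), H)) = Mul(-3, Add(Mul(v, Add(H, -1)), H)) = Mul(-3, Add(Mul(v, Add(-1, H)), H)) = Mul(-3, Add(H, Mul(v, Add(-1, H)))) = Add(Mul(-3, H), Mul(-3, v, Add(-1, H))))
Function('n')(K, j) = Mul(3, K)
Mul(Mul(Function('o')(7, -2), Function('n')(-1, 3)), -32) = Mul(Mul(Add(Mul(-3, -2), Mul(3, 7), Mul(-3, -2, 7)), Mul(3, -1)), -32) = Mul(Mul(Add(6, 21, 42), -3), -32) = Mul(Mul(69, -3), -32) = Mul(-207, -32) = 6624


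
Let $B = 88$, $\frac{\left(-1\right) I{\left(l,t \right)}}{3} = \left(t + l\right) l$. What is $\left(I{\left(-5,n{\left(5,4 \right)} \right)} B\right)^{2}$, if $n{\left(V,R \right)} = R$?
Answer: $1742400$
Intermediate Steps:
$I{\left(l,t \right)} = - 3 l \left(l + t\right)$ ($I{\left(l,t \right)} = - 3 \left(t + l\right) l = - 3 \left(l + t\right) l = - 3 l \left(l + t\right)$)
$\left(I{\left(-5,n{\left(5,4 \right)} \right)} B\right)^{2} = \left(\left(-3\right) \left(-5\right) \left(-5 + 4\right) 88\right)^{2} = \left(\left(-3\right) \left(-5\right) \left(-1\right) 88\right)^{2} = \left(\left(-15\right) 88\right)^{2} = \left(-1320\right)^{2} = 1742400$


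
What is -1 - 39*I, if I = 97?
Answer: -3784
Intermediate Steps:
-1 - 39*I = -1 - 39*97 = -1 - 3783 = -3784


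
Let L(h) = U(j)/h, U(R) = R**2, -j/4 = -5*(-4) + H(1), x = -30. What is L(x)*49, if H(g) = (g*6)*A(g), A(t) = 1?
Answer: -264992/15 ≈ -17666.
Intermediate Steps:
H(g) = 6*g (H(g) = (g*6)*1 = (6*g)*1 = 6*g)
j = -104 (j = -4*(-5*(-4) + 6*1) = -4*(20 + 6) = -4*26 = -104)
L(h) = 10816/h (L(h) = (-104)**2/h = 10816/h)
L(x)*49 = (10816/(-30))*49 = (10816*(-1/30))*49 = -5408/15*49 = -264992/15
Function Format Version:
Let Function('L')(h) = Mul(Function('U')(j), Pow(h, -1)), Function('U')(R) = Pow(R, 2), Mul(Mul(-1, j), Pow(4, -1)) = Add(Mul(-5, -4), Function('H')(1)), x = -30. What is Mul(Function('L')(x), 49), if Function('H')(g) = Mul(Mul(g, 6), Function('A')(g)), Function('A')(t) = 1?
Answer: Rational(-264992, 15) ≈ -17666.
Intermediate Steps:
Function('H')(g) = Mul(6, g) (Function('H')(g) = Mul(Mul(g, 6), 1) = Mul(Mul(6, g), 1) = Mul(6, g))
j = -104 (j = Mul(-4, Add(Mul(-5, -4), Mul(6, 1))) = Mul(-4, Add(20, 6)) = Mul(-4, 26) = -104)
Function('L')(h) = Mul(10816, Pow(h, -1)) (Function('L')(h) = Mul(Pow(-104, 2), Pow(h, -1)) = Mul(10816, Pow(h, -1)))
Mul(Function('L')(x), 49) = Mul(Mul(10816, Pow(-30, -1)), 49) = Mul(Mul(10816, Rational(-1, 30)), 49) = Mul(Rational(-5408, 15), 49) = Rational(-264992, 15)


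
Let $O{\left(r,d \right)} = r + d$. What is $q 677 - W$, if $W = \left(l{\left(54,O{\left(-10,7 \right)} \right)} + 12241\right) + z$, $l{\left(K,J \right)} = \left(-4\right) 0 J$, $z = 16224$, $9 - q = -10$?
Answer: $-15602$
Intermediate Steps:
$q = 19$ ($q = 9 - -10 = 9 + 10 = 19$)
$O{\left(r,d \right)} = d + r$
$l{\left(K,J \right)} = 0$ ($l{\left(K,J \right)} = 0 J = 0$)
$W = 28465$ ($W = \left(0 + 12241\right) + 16224 = 12241 + 16224 = 28465$)
$q 677 - W = 19 \cdot 677 - 28465 = 12863 - 28465 = -15602$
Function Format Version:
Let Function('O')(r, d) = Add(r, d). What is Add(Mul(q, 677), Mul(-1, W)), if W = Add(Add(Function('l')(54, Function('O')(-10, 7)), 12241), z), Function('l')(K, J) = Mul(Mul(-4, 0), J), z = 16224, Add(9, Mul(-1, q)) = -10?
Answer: -15602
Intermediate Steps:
q = 19 (q = Add(9, Mul(-1, -10)) = Add(9, 10) = 19)
Function('O')(r, d) = Add(d, r)
Function('l')(K, J) = 0 (Function('l')(K, J) = Mul(0, J) = 0)
W = 28465 (W = Add(Add(0, 12241), 16224) = Add(12241, 16224) = 28465)
Add(Mul(q, 677), Mul(-1, W)) = Add(Mul(19, 677), Mul(-1, 28465)) = Add(12863, -28465) = -15602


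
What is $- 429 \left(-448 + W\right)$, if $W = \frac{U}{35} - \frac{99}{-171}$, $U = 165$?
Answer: $\frac{25259520}{133} \approx 1.8992 \cdot 10^{5}$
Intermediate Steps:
$W = \frac{704}{133}$ ($W = \frac{165}{35} - \frac{99}{-171} = 165 \cdot \frac{1}{35} - - \frac{11}{19} = \frac{33}{7} + \frac{11}{19} = \frac{704}{133} \approx 5.2932$)
$- 429 \left(-448 + W\right) = - 429 \left(-448 + \frac{704}{133}\right) = \left(-429\right) \left(- \frac{58880}{133}\right) = \frac{25259520}{133}$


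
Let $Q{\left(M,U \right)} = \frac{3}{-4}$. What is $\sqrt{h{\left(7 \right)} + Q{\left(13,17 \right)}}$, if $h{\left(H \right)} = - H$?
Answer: $\frac{i \sqrt{31}}{2} \approx 2.7839 i$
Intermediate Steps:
$Q{\left(M,U \right)} = - \frac{3}{4}$ ($Q{\left(M,U \right)} = 3 \left(- \frac{1}{4}\right) = - \frac{3}{4}$)
$\sqrt{h{\left(7 \right)} + Q{\left(13,17 \right)}} = \sqrt{\left(-1\right) 7 - \frac{3}{4}} = \sqrt{-7 - \frac{3}{4}} = \sqrt{- \frac{31}{4}} = \frac{i \sqrt{31}}{2}$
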